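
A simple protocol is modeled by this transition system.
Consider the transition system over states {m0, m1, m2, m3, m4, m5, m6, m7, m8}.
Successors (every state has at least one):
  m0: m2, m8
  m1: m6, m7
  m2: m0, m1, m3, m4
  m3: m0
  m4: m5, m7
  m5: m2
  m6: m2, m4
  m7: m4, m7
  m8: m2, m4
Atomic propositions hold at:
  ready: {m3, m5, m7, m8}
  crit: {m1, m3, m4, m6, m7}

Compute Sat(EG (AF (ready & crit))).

{m7}

Sat(ready & crit) = {m3, m7}
AF (ready & crit): least fixpoint, start Z0 = {m3, m7}, add states with every successor in Z. Already a fixed point.
Sat(AF (ready & crit)) = {m3, m7}
EG (AF (ready & crit)): greatest fixpoint, start Z0 = {m3, m7}, keep only states in Sat with some successor in Z. Z1 = {m7}; fixed.
Sat(EG (AF (ready & crit))) = {m7}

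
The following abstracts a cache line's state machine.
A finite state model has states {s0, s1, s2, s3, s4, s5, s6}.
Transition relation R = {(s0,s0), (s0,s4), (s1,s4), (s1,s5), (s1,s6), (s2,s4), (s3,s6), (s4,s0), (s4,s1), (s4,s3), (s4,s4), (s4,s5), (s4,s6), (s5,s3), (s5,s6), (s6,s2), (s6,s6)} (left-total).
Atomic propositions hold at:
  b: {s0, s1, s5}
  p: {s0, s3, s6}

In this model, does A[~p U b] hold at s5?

Yes

Sat(~p) = {s1, s2, s4, s5}
A[~p U b]: least fixpoint, start Z0 = Sat(b) = {s0, s1, s5}, add states in Sat(~p) with every successor in Z. Already a fixed point.
Sat(A[~p U b]) = {s0, s1, s5}
s5 ∈ Sat(A[~p U b]) = {s0, s1, s5}, so the formula holds at s5.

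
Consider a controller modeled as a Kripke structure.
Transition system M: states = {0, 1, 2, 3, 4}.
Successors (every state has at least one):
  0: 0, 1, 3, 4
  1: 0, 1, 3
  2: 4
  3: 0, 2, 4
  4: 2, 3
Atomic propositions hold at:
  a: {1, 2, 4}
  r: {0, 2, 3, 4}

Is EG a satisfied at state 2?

EG a: greatest fixpoint, start Z0 = {1, 2, 4}, keep only states in Sat with some successor in Z. Already a fixed point.
Sat(EG a) = {1, 2, 4}
2 ∈ Sat(EG a) = {1, 2, 4}, so the formula holds at 2.

Yes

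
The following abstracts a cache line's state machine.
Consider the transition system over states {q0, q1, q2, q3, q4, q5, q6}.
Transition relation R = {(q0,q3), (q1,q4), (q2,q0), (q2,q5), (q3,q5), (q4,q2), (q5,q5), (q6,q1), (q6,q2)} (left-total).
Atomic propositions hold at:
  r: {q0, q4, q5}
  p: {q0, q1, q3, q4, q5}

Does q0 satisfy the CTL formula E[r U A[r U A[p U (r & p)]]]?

Yes

Sat(r & p) = {q0, q4, q5}
A[p U (r & p)]: least fixpoint, start Z0 = Sat((r & p)) = {q0, q4, q5}, add states in Sat(p) with every successor in Z. Z1 = {q0, q1, q3, q4, q5}; fixed.
Sat(A[p U (r & p)]) = {q0, q1, q3, q4, q5}
A[r U A[p U (r & p)]]: least fixpoint, start Z0 = Sat(A[p U (r & p)]) = {q0, q1, q3, q4, q5}, add states in Sat(r) with every successor in Z. Already a fixed point.
Sat(A[r U A[p U (r & p)]]) = {q0, q1, q3, q4, q5}
E[r U A[r U A[p U (r & p)]]]: least fixpoint, start Z0 = Sat(A[r U A[p U (r & p)]]) = {q0, q1, q3, q4, q5}, add states in Sat(r) with some successor in Z. Already a fixed point.
Sat(E[r U A[r U A[p U (r & p)]]]) = {q0, q1, q3, q4, q5}
q0 ∈ Sat(E[r U A[r U A[p U (r & p)]]]) = {q0, q1, q3, q4, q5}, so the formula holds at q0.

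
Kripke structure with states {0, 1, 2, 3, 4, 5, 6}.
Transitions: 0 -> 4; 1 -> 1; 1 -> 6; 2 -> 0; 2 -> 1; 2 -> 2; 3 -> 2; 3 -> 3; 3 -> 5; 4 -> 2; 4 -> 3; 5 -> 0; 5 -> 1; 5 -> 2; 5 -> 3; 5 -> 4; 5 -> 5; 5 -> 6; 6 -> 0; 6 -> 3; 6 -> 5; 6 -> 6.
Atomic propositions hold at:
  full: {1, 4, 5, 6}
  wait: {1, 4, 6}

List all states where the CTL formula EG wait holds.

{1, 6}

EG wait: greatest fixpoint, start Z0 = {1, 4, 6}, keep only states in Sat with some successor in Z. Z1 = {1, 6}; fixed.
Sat(EG wait) = {1, 6}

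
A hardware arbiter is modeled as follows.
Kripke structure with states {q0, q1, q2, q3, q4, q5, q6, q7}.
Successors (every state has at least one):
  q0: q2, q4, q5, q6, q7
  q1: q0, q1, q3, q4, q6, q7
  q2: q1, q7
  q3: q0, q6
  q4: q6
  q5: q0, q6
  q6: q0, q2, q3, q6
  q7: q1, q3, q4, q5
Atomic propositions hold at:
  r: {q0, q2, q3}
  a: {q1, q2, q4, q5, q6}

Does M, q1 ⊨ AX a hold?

Sat(AX a) = {s : every successor in {q1, q2, q4, q5, q6}} = {q4}
q1 ∉ Sat(AX a) = {q4}, so the formula does not hold at q1.

No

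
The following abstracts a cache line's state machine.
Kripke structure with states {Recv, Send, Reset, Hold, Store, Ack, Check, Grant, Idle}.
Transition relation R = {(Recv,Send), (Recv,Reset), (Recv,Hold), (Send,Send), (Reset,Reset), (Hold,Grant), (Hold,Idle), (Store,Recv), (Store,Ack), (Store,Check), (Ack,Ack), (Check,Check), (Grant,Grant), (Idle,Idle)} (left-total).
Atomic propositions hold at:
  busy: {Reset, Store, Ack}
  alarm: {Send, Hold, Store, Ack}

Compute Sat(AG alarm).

AG alarm: greatest fixpoint, start Z0 = {Send, Hold, Store, Ack}, keep only states in Sat with every successor in Z. Z1 = {Send, Ack}; fixed.
Sat(AG alarm) = {Send, Ack}

{Send, Ack}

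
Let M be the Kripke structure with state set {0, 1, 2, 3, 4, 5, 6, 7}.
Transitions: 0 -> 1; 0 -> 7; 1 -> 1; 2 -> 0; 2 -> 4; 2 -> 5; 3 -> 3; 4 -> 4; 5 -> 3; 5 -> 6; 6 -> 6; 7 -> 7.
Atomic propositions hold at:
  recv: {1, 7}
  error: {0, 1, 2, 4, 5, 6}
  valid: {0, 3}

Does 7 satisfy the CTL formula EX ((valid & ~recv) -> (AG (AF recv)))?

Yes

Sat(~recv) = {0, 2, 3, 4, 5, 6}
Sat(valid & ~recv) = {0, 3}
AF recv: least fixpoint, start Z0 = {1, 7}, add states with every successor in Z. Z1 = {0, 1, 7}; fixed.
Sat(AF recv) = {0, 1, 7}
AG (AF recv): greatest fixpoint, start Z0 = {0, 1, 7}, keep only states in Sat with every successor in Z. Already a fixed point.
Sat(AG (AF recv)) = {0, 1, 7}
Sat((valid & ~recv) -> (AG (AF recv))) = {0, 1, 2, 4, 5, 6, 7}
Sat(EX ((valid & ~recv) -> (AG (AF recv)))) = {s : some successor in {0, 1, 2, 4, 5, 6, 7}} = {0, 1, 2, 4, 5, 6, 7}
7 ∈ Sat(EX ((valid & ~recv) -> (AG (AF recv)))) = {0, 1, 2, 4, 5, 6, 7}, so the formula holds at 7.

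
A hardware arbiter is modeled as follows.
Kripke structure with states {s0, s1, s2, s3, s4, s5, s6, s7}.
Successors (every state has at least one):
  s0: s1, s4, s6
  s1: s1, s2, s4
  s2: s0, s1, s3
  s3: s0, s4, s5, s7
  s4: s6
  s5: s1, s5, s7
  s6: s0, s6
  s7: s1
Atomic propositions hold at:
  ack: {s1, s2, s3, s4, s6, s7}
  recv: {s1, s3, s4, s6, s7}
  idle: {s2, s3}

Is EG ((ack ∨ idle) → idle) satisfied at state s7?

Sat(ack ∨ idle) = {s1, s2, s3, s4, s6, s7}
Sat((ack ∨ idle) → idle) = {s0, s2, s3, s5}
EG ((ack ∨ idle) → idle): greatest fixpoint, start Z0 = {s0, s2, s3, s5}, keep only states in Sat with some successor in Z. Z1 = {s2, s3, s5}; fixed.
Sat(EG ((ack ∨ idle) → idle)) = {s2, s3, s5}
s7 ∉ Sat(EG ((ack ∨ idle) → idle)) = {s2, s3, s5}, so the formula does not hold at s7.

No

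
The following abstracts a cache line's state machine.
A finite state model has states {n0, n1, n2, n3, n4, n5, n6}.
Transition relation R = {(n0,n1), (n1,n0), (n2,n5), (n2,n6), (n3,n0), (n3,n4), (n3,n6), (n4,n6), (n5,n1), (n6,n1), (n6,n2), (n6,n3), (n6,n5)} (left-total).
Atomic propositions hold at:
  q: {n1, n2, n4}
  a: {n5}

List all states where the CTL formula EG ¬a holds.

Sat(¬a) = {n0, n1, n2, n3, n4, n6}
EG ¬a: greatest fixpoint, start Z0 = {n0, n1, n2, n3, n4, n6}, keep only states in Sat with some successor in Z. Already a fixed point.
Sat(EG ¬a) = {n0, n1, n2, n3, n4, n6}

{n0, n1, n2, n3, n4, n6}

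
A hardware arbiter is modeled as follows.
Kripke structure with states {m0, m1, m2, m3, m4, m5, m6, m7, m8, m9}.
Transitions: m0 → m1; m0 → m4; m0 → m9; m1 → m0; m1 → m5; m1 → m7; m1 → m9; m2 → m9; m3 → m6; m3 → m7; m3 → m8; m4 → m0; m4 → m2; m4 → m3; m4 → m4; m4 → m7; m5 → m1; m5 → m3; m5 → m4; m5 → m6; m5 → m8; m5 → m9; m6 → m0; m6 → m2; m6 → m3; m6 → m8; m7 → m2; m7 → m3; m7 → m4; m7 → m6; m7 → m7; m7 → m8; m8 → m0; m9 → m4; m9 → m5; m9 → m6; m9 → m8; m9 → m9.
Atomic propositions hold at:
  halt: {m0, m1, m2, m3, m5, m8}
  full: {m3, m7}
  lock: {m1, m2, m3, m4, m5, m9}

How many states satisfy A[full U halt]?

A[full U halt]: least fixpoint, start Z0 = Sat(halt) = {m0, m1, m2, m3, m5, m8}, add states in Sat(full) with every successor in Z. Already a fixed point.
Sat(A[full U halt]) = {m0, m1, m2, m3, m5, m8}
|Sat(A[full U halt])| = |{m0, m1, m2, m3, m5, m8}| = 6.

6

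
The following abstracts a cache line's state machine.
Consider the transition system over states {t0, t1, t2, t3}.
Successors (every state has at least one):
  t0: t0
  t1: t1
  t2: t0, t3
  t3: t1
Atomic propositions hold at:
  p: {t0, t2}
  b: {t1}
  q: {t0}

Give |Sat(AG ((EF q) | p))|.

1

EF q: least fixpoint, start Z0 = {t0}, add states with some successor in Z. Z1 = {t0, t2}; fixed.
Sat(EF q) = {t0, t2}
Sat((EF q) | p) = {t0, t2}
AG ((EF q) | p): greatest fixpoint, start Z0 = {t0, t2}, keep only states in Sat with every successor in Z. Z1 = {t0}; fixed.
Sat(AG ((EF q) | p)) = {t0}
|Sat(AG ((EF q) | p))| = |{t0}| = 1.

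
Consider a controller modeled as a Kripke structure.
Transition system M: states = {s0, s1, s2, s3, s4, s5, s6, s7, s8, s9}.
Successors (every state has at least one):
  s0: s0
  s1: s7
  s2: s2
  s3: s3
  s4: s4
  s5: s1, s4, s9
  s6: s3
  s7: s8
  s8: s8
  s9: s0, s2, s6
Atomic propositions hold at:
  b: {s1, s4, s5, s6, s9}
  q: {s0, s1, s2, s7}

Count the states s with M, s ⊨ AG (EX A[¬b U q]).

2

Sat(¬b) = {s0, s2, s3, s7, s8}
A[¬b U q]: least fixpoint, start Z0 = Sat(q) = {s0, s1, s2, s7}, add states in Sat(¬b) with every successor in Z. Already a fixed point.
Sat(A[¬b U q]) = {s0, s1, s2, s7}
Sat(EX A[¬b U q]) = {s : some successor in {s0, s1, s2, s7}} = {s0, s1, s2, s5, s9}
AG (EX A[¬b U q]): greatest fixpoint, start Z0 = {s0, s1, s2, s5, s9}, keep only states in Sat with every successor in Z. Z1 = {s0, s2}; fixed.
Sat(AG (EX A[¬b U q])) = {s0, s2}
|Sat(AG (EX A[¬b U q]))| = |{s0, s2}| = 2.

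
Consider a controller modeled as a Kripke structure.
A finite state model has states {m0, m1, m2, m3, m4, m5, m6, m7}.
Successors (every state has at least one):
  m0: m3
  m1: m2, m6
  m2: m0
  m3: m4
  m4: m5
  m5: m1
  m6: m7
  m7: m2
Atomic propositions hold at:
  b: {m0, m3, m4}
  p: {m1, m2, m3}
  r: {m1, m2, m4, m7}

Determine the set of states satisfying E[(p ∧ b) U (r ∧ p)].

{m1, m2}

Sat(p ∧ b) = {m3}
Sat(r ∧ p) = {m1, m2}
E[(p ∧ b) U (r ∧ p)]: least fixpoint, start Z0 = Sat((r ∧ p)) = {m1, m2}, add states in Sat(p ∧ b) with some successor in Z. Already a fixed point.
Sat(E[(p ∧ b) U (r ∧ p)]) = {m1, m2}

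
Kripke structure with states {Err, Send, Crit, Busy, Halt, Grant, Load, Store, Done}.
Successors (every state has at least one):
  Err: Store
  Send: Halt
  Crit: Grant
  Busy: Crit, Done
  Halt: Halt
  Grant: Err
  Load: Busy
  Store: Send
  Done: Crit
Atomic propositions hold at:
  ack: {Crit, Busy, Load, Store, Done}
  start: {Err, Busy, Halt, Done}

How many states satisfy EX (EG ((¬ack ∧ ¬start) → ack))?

Sat(¬ack) = {Err, Send, Halt, Grant}
Sat(¬start) = {Send, Crit, Grant, Load, Store}
Sat(¬ack ∧ ¬start) = {Send, Grant}
Sat((¬ack ∧ ¬start) → ack) = {Err, Crit, Busy, Halt, Load, Store, Done}
EG ((¬ack ∧ ¬start) → ack): greatest fixpoint, start Z0 = {Err, Crit, Busy, Halt, Load, Store, Done}, keep only states in Sat with some successor in Z. Z1 = {Err, Busy, Halt, Load, Done}; Z2 = {Busy, Halt, Load}; Z3 = {Halt, Load}; Z4 = {Halt}; fixed.
Sat(EG ((¬ack ∧ ¬start) → ack)) = {Halt}
Sat(EX (EG ((¬ack ∧ ¬start) → ack))) = {s : some successor in {Halt}} = {Send, Halt}
|Sat(EX (EG ((¬ack ∧ ¬start) → ack)))| = |{Send, Halt}| = 2.

2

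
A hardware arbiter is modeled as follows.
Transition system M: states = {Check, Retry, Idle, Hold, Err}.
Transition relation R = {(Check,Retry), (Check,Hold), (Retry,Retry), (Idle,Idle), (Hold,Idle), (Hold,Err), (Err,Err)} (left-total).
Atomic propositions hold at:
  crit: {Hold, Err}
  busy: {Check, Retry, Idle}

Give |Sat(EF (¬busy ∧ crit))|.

3

Sat(¬busy) = {Hold, Err}
Sat(¬busy ∧ crit) = {Hold, Err}
EF (¬busy ∧ crit): least fixpoint, start Z0 = {Hold, Err}, add states with some successor in Z. Z1 = {Check, Hold, Err}; fixed.
Sat(EF (¬busy ∧ crit)) = {Check, Hold, Err}
|Sat(EF (¬busy ∧ crit))| = |{Check, Hold, Err}| = 3.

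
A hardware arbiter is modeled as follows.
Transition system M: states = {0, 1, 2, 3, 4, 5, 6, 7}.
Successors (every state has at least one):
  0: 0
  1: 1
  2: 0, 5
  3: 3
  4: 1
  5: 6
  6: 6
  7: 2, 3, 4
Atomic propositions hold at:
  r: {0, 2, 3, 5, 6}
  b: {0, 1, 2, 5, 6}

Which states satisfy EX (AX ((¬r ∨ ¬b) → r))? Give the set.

Sat(¬r) = {1, 4, 7}
Sat(¬b) = {3, 4, 7}
Sat(¬r ∨ ¬b) = {1, 3, 4, 7}
Sat((¬r ∨ ¬b) → r) = {0, 2, 3, 5, 6}
Sat(AX ((¬r ∨ ¬b) → r)) = {s : every successor in {0, 2, 3, 5, 6}} = {0, 2, 3, 5, 6}
Sat(EX (AX ((¬r ∨ ¬b) → r))) = {s : some successor in {0, 2, 3, 5, 6}} = {0, 2, 3, 5, 6, 7}

{0, 2, 3, 5, 6, 7}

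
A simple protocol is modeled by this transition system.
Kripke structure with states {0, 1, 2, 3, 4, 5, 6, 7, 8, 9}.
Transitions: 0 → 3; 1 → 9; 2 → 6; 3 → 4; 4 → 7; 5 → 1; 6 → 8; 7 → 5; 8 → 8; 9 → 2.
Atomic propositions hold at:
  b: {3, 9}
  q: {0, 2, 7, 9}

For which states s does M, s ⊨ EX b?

Sat(EX b) = {s : some successor in {3, 9}} = {0, 1}

{0, 1}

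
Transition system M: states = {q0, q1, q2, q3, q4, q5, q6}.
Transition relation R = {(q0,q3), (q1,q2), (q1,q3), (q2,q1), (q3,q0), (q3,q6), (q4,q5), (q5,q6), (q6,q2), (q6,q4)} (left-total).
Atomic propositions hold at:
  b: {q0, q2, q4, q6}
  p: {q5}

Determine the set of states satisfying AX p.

Sat(AX p) = {s : every successor in {q5}} = {q4}

{q4}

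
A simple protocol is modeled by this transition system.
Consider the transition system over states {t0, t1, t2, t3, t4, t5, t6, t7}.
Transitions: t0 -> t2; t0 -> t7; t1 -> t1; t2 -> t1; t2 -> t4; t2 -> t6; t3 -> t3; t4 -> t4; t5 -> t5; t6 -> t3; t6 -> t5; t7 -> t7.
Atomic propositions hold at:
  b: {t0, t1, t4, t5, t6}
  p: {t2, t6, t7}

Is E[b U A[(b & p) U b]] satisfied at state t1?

Sat(b & p) = {t6}
A[(b & p) U b]: least fixpoint, start Z0 = Sat(b) = {t0, t1, t4, t5, t6}, add states in Sat(b & p) with every successor in Z. Already a fixed point.
Sat(A[(b & p) U b]) = {t0, t1, t4, t5, t6}
E[b U A[(b & p) U b]]: least fixpoint, start Z0 = Sat(A[(b & p) U b]) = {t0, t1, t4, t5, t6}, add states in Sat(b) with some successor in Z. Already a fixed point.
Sat(E[b U A[(b & p) U b]]) = {t0, t1, t4, t5, t6}
t1 ∈ Sat(E[b U A[(b & p) U b]]) = {t0, t1, t4, t5, t6}, so the formula holds at t1.

Yes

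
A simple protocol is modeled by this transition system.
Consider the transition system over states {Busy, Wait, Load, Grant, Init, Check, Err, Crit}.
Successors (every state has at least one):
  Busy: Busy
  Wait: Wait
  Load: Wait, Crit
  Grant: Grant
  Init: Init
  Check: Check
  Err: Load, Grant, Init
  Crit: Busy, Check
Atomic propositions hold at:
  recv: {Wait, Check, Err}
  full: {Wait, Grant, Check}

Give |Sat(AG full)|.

3

AG full: greatest fixpoint, start Z0 = {Wait, Grant, Check}, keep only states in Sat with every successor in Z. Already a fixed point.
Sat(AG full) = {Wait, Grant, Check}
|Sat(AG full)| = |{Wait, Grant, Check}| = 3.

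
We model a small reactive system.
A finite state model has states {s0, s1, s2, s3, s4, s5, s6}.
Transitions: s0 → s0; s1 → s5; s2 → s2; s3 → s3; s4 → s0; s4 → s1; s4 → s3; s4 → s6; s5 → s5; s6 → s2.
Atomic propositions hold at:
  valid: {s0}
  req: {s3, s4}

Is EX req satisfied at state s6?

No

Sat(EX req) = {s : some successor in {s3, s4}} = {s3, s4}
s6 ∉ Sat(EX req) = {s3, s4}, so the formula does not hold at s6.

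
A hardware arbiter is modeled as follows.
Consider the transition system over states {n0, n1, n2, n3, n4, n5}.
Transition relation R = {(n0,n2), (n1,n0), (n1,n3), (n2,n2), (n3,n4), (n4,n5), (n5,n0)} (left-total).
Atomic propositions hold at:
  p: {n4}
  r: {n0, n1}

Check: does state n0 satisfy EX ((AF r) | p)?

No

AF r: least fixpoint, start Z0 = {n0, n1}, add states with every successor in Z. Z1 = {n0, n1, n5}; Z2 = {n0, n1, n4, n5}; Z3 = {n0, n1, n3, n4, n5}; fixed.
Sat(AF r) = {n0, n1, n3, n4, n5}
Sat((AF r) | p) = {n0, n1, n3, n4, n5}
Sat(EX ((AF r) | p)) = {s : some successor in {n0, n1, n3, n4, n5}} = {n1, n3, n4, n5}
n0 ∉ Sat(EX ((AF r) | p)) = {n1, n3, n4, n5}, so the formula does not hold at n0.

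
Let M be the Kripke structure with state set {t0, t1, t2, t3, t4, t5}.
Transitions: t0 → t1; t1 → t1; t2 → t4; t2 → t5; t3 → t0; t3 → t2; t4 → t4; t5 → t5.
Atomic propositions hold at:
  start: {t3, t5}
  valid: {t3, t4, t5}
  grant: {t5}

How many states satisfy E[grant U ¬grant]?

5

Sat(¬grant) = {t0, t1, t2, t3, t4}
E[grant U ¬grant]: least fixpoint, start Z0 = Sat(¬grant) = {t0, t1, t2, t3, t4}, add states in Sat(grant) with some successor in Z. Already a fixed point.
Sat(E[grant U ¬grant]) = {t0, t1, t2, t3, t4}
|Sat(E[grant U ¬grant])| = |{t0, t1, t2, t3, t4}| = 5.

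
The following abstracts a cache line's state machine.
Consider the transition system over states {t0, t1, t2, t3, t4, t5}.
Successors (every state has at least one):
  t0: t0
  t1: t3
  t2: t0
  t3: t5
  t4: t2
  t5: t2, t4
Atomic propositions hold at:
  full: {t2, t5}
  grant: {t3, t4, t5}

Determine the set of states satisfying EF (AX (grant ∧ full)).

{t1, t3}

Sat(grant ∧ full) = {t5}
Sat(AX (grant ∧ full)) = {s : every successor in {t5}} = {t3}
EF (AX (grant ∧ full)): least fixpoint, start Z0 = {t3}, add states with some successor in Z. Z1 = {t1, t3}; fixed.
Sat(EF (AX (grant ∧ full))) = {t1, t3}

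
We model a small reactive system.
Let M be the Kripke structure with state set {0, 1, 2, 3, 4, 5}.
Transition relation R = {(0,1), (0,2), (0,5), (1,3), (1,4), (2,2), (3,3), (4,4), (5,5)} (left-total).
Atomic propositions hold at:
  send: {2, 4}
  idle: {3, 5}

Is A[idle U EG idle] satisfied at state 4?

EG idle: greatest fixpoint, start Z0 = {3, 5}, keep only states in Sat with some successor in Z. Already a fixed point.
Sat(EG idle) = {3, 5}
A[idle U EG idle]: least fixpoint, start Z0 = Sat(EG idle) = {3, 5}, add states in Sat(idle) with every successor in Z. Already a fixed point.
Sat(A[idle U EG idle]) = {3, 5}
4 ∉ Sat(A[idle U EG idle]) = {3, 5}, so the formula does not hold at 4.

No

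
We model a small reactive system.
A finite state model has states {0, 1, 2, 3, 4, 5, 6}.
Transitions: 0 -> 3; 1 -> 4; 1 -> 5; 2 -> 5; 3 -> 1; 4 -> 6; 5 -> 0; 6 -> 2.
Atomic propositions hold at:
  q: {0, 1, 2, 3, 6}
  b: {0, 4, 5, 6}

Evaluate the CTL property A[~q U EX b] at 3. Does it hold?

No

Sat(~q) = {4, 5}
Sat(EX b) = {s : some successor in {0, 4, 5, 6}} = {1, 2, 4, 5}
A[~q U EX b]: least fixpoint, start Z0 = Sat(EX b) = {1, 2, 4, 5}, add states in Sat(~q) with every successor in Z. Already a fixed point.
Sat(A[~q U EX b]) = {1, 2, 4, 5}
3 ∉ Sat(A[~q U EX b]) = {1, 2, 4, 5}, so the formula does not hold at 3.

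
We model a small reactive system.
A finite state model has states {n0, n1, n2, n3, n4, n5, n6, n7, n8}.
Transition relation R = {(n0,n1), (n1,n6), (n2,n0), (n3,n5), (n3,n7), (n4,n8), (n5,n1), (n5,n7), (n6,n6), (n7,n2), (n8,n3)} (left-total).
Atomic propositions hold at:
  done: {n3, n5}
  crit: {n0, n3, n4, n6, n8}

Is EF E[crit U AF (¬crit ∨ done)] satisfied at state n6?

No

Sat(¬crit) = {n1, n2, n5, n7}
Sat(¬crit ∨ done) = {n1, n2, n3, n5, n7}
AF (¬crit ∨ done): least fixpoint, start Z0 = {n1, n2, n3, n5, n7}, add states with every successor in Z. Z1 = {n0, n1, n2, n3, n5, n7, n8}; Z2 = {n0, n1, n2, n3, n4, n5, n7, n8}; fixed.
Sat(AF (¬crit ∨ done)) = {n0, n1, n2, n3, n4, n5, n7, n8}
E[crit U AF (¬crit ∨ done)]: least fixpoint, start Z0 = Sat(AF (¬crit ∨ done)) = {n0, n1, n2, n3, n4, n5, n7, n8}, add states in Sat(crit) with some successor in Z. Already a fixed point.
Sat(E[crit U AF (¬crit ∨ done)]) = {n0, n1, n2, n3, n4, n5, n7, n8}
EF E[crit U AF (¬crit ∨ done)]: least fixpoint, start Z0 = {n0, n1, n2, n3, n4, n5, n7, n8}, add states with some successor in Z. Already a fixed point.
Sat(EF E[crit U AF (¬crit ∨ done)]) = {n0, n1, n2, n3, n4, n5, n7, n8}
n6 ∉ Sat(EF E[crit U AF (¬crit ∨ done)]) = {n0, n1, n2, n3, n4, n5, n7, n8}, so the formula does not hold at n6.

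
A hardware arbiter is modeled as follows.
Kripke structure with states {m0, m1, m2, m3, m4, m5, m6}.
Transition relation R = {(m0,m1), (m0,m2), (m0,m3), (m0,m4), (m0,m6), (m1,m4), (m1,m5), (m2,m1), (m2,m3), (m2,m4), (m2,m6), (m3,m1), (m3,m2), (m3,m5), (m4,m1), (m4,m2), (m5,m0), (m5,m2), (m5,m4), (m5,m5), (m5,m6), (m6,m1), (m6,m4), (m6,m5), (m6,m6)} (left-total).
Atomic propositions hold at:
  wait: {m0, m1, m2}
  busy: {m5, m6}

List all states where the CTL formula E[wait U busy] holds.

{m0, m1, m2, m5, m6}

E[wait U busy]: least fixpoint, start Z0 = Sat(busy) = {m5, m6}, add states in Sat(wait) with some successor in Z. Z1 = {m0, m1, m2, m5, m6}; fixed.
Sat(E[wait U busy]) = {m0, m1, m2, m5, m6}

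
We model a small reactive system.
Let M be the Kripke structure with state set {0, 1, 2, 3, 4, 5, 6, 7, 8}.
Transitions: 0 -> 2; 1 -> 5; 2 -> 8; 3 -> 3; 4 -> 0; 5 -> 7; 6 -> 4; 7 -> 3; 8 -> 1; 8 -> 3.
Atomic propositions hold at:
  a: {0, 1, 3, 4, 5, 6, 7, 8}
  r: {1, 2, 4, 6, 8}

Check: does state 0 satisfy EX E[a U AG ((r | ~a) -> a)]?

Sat(~a) = {2}
Sat(r | ~a) = {1, 2, 4, 6, 8}
Sat((r | ~a) -> a) = {0, 1, 3, 4, 5, 6, 7, 8}
AG ((r | ~a) -> a): greatest fixpoint, start Z0 = {0, 1, 3, 4, 5, 6, 7, 8}, keep only states in Sat with every successor in Z. Z1 = {1, 3, 4, 5, 6, 7, 8}; Z2 = {1, 3, 5, 6, 7, 8}; Z3 = {1, 3, 5, 7, 8}; fixed.
Sat(AG ((r | ~a) -> a)) = {1, 3, 5, 7, 8}
E[a U AG ((r | ~a) -> a)]: least fixpoint, start Z0 = Sat(AG ((r | ~a) -> a)) = {1, 3, 5, 7, 8}, add states in Sat(a) with some successor in Z. Already a fixed point.
Sat(E[a U AG ((r | ~a) -> a)]) = {1, 3, 5, 7, 8}
Sat(EX E[a U AG ((r | ~a) -> a)]) = {s : some successor in {1, 3, 5, 7, 8}} = {1, 2, 3, 5, 7, 8}
0 ∉ Sat(EX E[a U AG ((r | ~a) -> a)]) = {1, 2, 3, 5, 7, 8}, so the formula does not hold at 0.

No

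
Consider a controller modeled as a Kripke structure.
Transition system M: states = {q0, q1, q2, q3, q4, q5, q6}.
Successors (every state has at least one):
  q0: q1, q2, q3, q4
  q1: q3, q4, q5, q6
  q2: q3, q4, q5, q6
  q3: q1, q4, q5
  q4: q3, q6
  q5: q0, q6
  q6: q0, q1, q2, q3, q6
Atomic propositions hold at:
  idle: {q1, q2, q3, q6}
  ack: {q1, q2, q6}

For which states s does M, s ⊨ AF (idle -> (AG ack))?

AG ack: greatest fixpoint, start Z0 = {q1, q2, q6}, keep only states in Sat with every successor in Z. Z1 = ∅; fixed.
Sat(AG ack) = ∅
Sat(idle -> (AG ack)) = {q0, q4, q5}
AF (idle -> (AG ack)): least fixpoint, start Z0 = {q0, q4, q5}, add states with every successor in Z. Already a fixed point.
Sat(AF (idle -> (AG ack))) = {q0, q4, q5}

{q0, q4, q5}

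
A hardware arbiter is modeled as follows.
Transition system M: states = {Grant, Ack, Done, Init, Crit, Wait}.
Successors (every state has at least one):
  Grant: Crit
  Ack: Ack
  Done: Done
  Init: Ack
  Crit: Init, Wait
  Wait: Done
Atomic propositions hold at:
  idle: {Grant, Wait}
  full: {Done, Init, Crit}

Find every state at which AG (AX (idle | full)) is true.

{Done, Wait}

Sat(idle | full) = {Grant, Done, Init, Crit, Wait}
Sat(AX (idle | full)) = {s : every successor in {Grant, Done, Init, Crit, Wait}} = {Grant, Done, Crit, Wait}
AG (AX (idle | full)): greatest fixpoint, start Z0 = {Grant, Done, Crit, Wait}, keep only states in Sat with every successor in Z. Z1 = {Grant, Done, Wait}; Z2 = {Done, Wait}; fixed.
Sat(AG (AX (idle | full))) = {Done, Wait}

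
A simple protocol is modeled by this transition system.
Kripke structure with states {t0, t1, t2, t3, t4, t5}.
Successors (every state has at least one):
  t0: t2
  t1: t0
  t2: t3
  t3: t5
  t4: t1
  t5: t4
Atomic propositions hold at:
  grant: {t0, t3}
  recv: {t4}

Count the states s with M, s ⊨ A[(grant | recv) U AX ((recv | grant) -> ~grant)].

Sat(grant | recv) = {t0, t3, t4}
Sat(recv | grant) = {t0, t3, t4}
Sat(~grant) = {t1, t2, t4, t5}
Sat((recv | grant) -> ~grant) = {t1, t2, t4, t5}
Sat(AX ((recv | grant) -> ~grant)) = {s : every successor in {t1, t2, t4, t5}} = {t0, t3, t4, t5}
A[(grant | recv) U AX ((recv | grant) -> ~grant)]: least fixpoint, start Z0 = Sat(AX ((recv | grant) -> ~grant)) = {t0, t3, t4, t5}, add states in Sat(grant | recv) with every successor in Z. Already a fixed point.
Sat(A[(grant | recv) U AX ((recv | grant) -> ~grant)]) = {t0, t3, t4, t5}
|Sat(A[(grant | recv) U AX ((recv | grant) -> ~grant)])| = |{t0, t3, t4, t5}| = 4.

4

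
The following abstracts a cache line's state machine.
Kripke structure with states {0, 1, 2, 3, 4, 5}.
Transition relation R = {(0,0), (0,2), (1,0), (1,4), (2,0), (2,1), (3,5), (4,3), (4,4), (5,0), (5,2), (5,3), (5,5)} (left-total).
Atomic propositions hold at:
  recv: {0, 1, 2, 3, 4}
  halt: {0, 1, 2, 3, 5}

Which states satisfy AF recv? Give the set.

{0, 1, 2, 3, 4}

AF recv: least fixpoint, start Z0 = {0, 1, 2, 3, 4}, add states with every successor in Z. Already a fixed point.
Sat(AF recv) = {0, 1, 2, 3, 4}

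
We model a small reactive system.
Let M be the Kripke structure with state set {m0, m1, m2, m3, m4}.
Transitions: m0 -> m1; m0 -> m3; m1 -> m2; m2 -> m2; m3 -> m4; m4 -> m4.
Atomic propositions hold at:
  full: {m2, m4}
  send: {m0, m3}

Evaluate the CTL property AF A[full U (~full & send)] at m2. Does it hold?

Sat(~full) = {m0, m1, m3}
Sat(~full & send) = {m0, m3}
A[full U (~full & send)]: least fixpoint, start Z0 = Sat((~full & send)) = {m0, m3}, add states in Sat(full) with every successor in Z. Already a fixed point.
Sat(A[full U (~full & send)]) = {m0, m3}
AF A[full U (~full & send)]: least fixpoint, start Z0 = {m0, m3}, add states with every successor in Z. Already a fixed point.
Sat(AF A[full U (~full & send)]) = {m0, m3}
m2 ∉ Sat(AF A[full U (~full & send)]) = {m0, m3}, so the formula does not hold at m2.

No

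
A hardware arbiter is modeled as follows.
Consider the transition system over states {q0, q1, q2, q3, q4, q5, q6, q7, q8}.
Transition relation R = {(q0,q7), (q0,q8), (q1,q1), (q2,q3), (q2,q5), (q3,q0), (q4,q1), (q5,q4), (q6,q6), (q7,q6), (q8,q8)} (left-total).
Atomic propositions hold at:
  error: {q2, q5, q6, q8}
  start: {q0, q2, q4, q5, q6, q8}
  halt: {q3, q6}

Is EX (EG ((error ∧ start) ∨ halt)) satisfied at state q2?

No

Sat(error ∧ start) = {q2, q5, q6, q8}
Sat((error ∧ start) ∨ halt) = {q2, q3, q5, q6, q8}
EG ((error ∧ start) ∨ halt): greatest fixpoint, start Z0 = {q2, q3, q5, q6, q8}, keep only states in Sat with some successor in Z. Z1 = {q2, q6, q8}; Z2 = {q6, q8}; fixed.
Sat(EG ((error ∧ start) ∨ halt)) = {q6, q8}
Sat(EX (EG ((error ∧ start) ∨ halt))) = {s : some successor in {q6, q8}} = {q0, q6, q7, q8}
q2 ∉ Sat(EX (EG ((error ∧ start) ∨ halt))) = {q0, q6, q7, q8}, so the formula does not hold at q2.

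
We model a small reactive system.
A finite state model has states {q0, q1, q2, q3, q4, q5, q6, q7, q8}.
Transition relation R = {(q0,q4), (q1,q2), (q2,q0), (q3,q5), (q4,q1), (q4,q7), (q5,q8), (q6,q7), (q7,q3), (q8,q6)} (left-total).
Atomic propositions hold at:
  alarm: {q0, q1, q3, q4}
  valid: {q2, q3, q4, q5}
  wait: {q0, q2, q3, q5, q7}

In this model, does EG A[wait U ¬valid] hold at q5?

Yes

Sat(¬valid) = {q0, q1, q6, q7, q8}
A[wait U ¬valid]: least fixpoint, start Z0 = Sat(¬valid) = {q0, q1, q6, q7, q8}, add states in Sat(wait) with every successor in Z. Z1 = {q0, q1, q2, q5, q6, q7, q8}; Z2 = {q0, q1, q2, q3, q5, q6, q7, q8}; fixed.
Sat(A[wait U ¬valid]) = {q0, q1, q2, q3, q5, q6, q7, q8}
EG A[wait U ¬valid]: greatest fixpoint, start Z0 = {q0, q1, q2, q3, q5, q6, q7, q8}, keep only states in Sat with some successor in Z. Z1 = {q1, q2, q3, q5, q6, q7, q8}; Z2 = {q1, q3, q5, q6, q7, q8}; Z3 = {q3, q5, q6, q7, q8}; fixed.
Sat(EG A[wait U ¬valid]) = {q3, q5, q6, q7, q8}
q5 ∈ Sat(EG A[wait U ¬valid]) = {q3, q5, q6, q7, q8}, so the formula holds at q5.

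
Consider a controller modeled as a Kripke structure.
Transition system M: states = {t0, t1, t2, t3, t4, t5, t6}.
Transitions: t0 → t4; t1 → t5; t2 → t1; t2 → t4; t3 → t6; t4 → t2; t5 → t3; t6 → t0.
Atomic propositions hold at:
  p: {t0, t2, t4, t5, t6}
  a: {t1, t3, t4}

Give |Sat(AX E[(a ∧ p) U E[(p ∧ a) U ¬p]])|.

1

Sat(a ∧ p) = {t4}
Sat(p ∧ a) = {t4}
Sat(¬p) = {t1, t3}
E[(p ∧ a) U ¬p]: least fixpoint, start Z0 = Sat(¬p) = {t1, t3}, add states in Sat(p ∧ a) with some successor in Z. Already a fixed point.
Sat(E[(p ∧ a) U ¬p]) = {t1, t3}
E[(a ∧ p) U E[(p ∧ a) U ¬p]]: least fixpoint, start Z0 = Sat(E[(p ∧ a) U ¬p]) = {t1, t3}, add states in Sat(a ∧ p) with some successor in Z. Already a fixed point.
Sat(E[(a ∧ p) U E[(p ∧ a) U ¬p]]) = {t1, t3}
Sat(AX E[(a ∧ p) U E[(p ∧ a) U ¬p]]) = {s : every successor in {t1, t3}} = {t5}
|Sat(AX E[(a ∧ p) U E[(p ∧ a) U ¬p]])| = |{t5}| = 1.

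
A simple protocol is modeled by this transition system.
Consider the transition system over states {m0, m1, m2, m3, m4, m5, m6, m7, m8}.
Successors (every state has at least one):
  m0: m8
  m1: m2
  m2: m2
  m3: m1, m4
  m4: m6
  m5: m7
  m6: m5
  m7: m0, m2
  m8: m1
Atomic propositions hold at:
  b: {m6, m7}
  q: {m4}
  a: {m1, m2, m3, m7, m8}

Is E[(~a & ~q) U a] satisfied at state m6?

Yes

Sat(~a) = {m0, m4, m5, m6}
Sat(~q) = {m0, m1, m2, m3, m5, m6, m7, m8}
Sat(~a & ~q) = {m0, m5, m6}
E[(~a & ~q) U a]: least fixpoint, start Z0 = Sat(a) = {m1, m2, m3, m7, m8}, add states in Sat(~a & ~q) with some successor in Z. Z1 = {m0, m1, m2, m3, m5, m7, m8}; Z2 = {m0, m1, m2, m3, m5, m6, m7, m8}; fixed.
Sat(E[(~a & ~q) U a]) = {m0, m1, m2, m3, m5, m6, m7, m8}
m6 ∈ Sat(E[(~a & ~q) U a]) = {m0, m1, m2, m3, m5, m6, m7, m8}, so the formula holds at m6.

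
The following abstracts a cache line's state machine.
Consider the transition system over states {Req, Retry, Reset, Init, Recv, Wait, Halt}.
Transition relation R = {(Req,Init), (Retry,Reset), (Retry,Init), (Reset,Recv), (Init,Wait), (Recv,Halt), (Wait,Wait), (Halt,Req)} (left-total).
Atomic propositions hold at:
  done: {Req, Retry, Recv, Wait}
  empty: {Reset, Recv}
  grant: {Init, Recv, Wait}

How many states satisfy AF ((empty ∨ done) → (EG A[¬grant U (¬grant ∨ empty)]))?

Sat(empty ∨ done) = {Req, Retry, Reset, Recv, Wait}
Sat(¬grant) = {Req, Retry, Reset, Halt}
Sat(¬grant ∨ empty) = {Req, Retry, Reset, Recv, Halt}
A[¬grant U (¬grant ∨ empty)]: least fixpoint, start Z0 = Sat((¬grant ∨ empty)) = {Req, Retry, Reset, Recv, Halt}, add states in Sat(¬grant) with every successor in Z. Already a fixed point.
Sat(A[¬grant U (¬grant ∨ empty)]) = {Req, Retry, Reset, Recv, Halt}
EG A[¬grant U (¬grant ∨ empty)]: greatest fixpoint, start Z0 = {Req, Retry, Reset, Recv, Halt}, keep only states in Sat with some successor in Z. Z1 = {Retry, Reset, Recv, Halt}; Z2 = {Retry, Reset, Recv}; Z3 = {Retry, Reset}; Z4 = {Retry}; Z5 = ∅; fixed.
Sat(EG A[¬grant U (¬grant ∨ empty)]) = ∅
Sat((empty ∨ done) → (EG A[¬grant U (¬grant ∨ empty)])) = {Init, Halt}
AF ((empty ∨ done) → (EG A[¬grant U (¬grant ∨ empty)])): least fixpoint, start Z0 = {Init, Halt}, add states with every successor in Z. Z1 = {Req, Init, Recv, Halt}; Z2 = {Req, Reset, Init, Recv, Halt}; Z3 = {Req, Retry, Reset, Init, Recv, Halt}; fixed.
Sat(AF ((empty ∨ done) → (EG A[¬grant U (¬grant ∨ empty)]))) = {Req, Retry, Reset, Init, Recv, Halt}
|Sat(AF ((empty ∨ done) → (EG A[¬grant U (¬grant ∨ empty)])))| = |{Req, Retry, Reset, Init, Recv, Halt}| = 6.

6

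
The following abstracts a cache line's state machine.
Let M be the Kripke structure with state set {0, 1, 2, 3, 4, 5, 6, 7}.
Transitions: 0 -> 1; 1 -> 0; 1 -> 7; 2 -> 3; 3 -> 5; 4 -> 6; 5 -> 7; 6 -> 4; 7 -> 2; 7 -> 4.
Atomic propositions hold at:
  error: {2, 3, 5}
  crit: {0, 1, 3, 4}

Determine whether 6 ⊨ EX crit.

Yes

Sat(EX crit) = {s : some successor in {0, 1, 3, 4}} = {0, 1, 2, 6, 7}
6 ∈ Sat(EX crit) = {0, 1, 2, 6, 7}, so the formula holds at 6.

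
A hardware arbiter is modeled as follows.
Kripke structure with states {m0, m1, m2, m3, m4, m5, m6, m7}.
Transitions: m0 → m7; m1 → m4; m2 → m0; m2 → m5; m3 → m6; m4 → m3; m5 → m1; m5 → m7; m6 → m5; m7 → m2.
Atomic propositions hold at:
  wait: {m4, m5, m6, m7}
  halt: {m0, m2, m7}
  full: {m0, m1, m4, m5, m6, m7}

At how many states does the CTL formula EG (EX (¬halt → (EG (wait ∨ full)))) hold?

Sat(¬halt) = {m1, m3, m4, m5, m6}
Sat(wait ∨ full) = {m0, m1, m4, m5, m6, m7}
EG (wait ∨ full): greatest fixpoint, start Z0 = {m0, m1, m4, m5, m6, m7}, keep only states in Sat with some successor in Z. Z1 = {m0, m1, m5, m6}; Z2 = {m5, m6}; Z3 = {m6}; Z4 = ∅; fixed.
Sat(EG (wait ∨ full)) = ∅
Sat(¬halt → (EG (wait ∨ full))) = {m0, m2, m7}
Sat(EX (¬halt → (EG (wait ∨ full)))) = {s : some successor in {m0, m2, m7}} = {m0, m2, m5, m7}
EG (EX (¬halt → (EG (wait ∨ full)))): greatest fixpoint, start Z0 = {m0, m2, m5, m7}, keep only states in Sat with some successor in Z. Already a fixed point.
Sat(EG (EX (¬halt → (EG (wait ∨ full))))) = {m0, m2, m5, m7}
|Sat(EG (EX (¬halt → (EG (wait ∨ full)))))| = |{m0, m2, m5, m7}| = 4.

4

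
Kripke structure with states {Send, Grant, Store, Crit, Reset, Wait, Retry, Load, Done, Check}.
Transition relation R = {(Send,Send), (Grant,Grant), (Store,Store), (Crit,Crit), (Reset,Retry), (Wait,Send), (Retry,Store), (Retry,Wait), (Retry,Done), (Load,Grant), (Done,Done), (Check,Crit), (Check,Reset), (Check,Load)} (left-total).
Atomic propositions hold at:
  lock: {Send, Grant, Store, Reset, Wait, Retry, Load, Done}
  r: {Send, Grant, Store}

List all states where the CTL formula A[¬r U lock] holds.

{Send, Grant, Store, Reset, Wait, Retry, Load, Done}

Sat(¬r) = {Crit, Reset, Wait, Retry, Load, Done, Check}
A[¬r U lock]: least fixpoint, start Z0 = Sat(lock) = {Send, Grant, Store, Reset, Wait, Retry, Load, Done}, add states in Sat(¬r) with every successor in Z. Already a fixed point.
Sat(A[¬r U lock]) = {Send, Grant, Store, Reset, Wait, Retry, Load, Done}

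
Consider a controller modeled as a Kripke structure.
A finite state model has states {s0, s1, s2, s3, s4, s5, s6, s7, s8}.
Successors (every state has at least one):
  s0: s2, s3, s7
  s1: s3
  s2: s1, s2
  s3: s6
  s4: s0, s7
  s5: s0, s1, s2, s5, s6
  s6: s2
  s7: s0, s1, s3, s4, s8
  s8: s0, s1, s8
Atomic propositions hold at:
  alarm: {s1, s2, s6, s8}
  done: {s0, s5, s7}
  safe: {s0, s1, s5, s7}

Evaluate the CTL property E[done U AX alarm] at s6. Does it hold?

Yes

Sat(AX alarm) = {s : every successor in {s1, s2, s6, s8}} = {s2, s3, s6}
E[done U AX alarm]: least fixpoint, start Z0 = Sat(AX alarm) = {s2, s3, s6}, add states in Sat(done) with some successor in Z. Z1 = {s0, s2, s3, s5, s6, s7}; fixed.
Sat(E[done U AX alarm]) = {s0, s2, s3, s5, s6, s7}
s6 ∈ Sat(E[done U AX alarm]) = {s0, s2, s3, s5, s6, s7}, so the formula holds at s6.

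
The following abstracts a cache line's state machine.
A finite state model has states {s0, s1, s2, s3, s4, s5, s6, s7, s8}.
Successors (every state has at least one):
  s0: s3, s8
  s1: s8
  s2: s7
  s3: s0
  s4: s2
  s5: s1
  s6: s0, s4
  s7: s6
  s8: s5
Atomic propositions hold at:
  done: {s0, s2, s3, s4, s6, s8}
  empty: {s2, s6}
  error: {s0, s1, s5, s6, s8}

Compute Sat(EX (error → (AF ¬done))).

{s0, s1, s2, s4, s5, s6, s8}

Sat(¬done) = {s1, s5, s7}
AF ¬done: least fixpoint, start Z0 = {s1, s5, s7}, add states with every successor in Z. Z1 = {s1, s2, s5, s7, s8}; Z2 = {s1, s2, s4, s5, s7, s8}; fixed.
Sat(AF ¬done) = {s1, s2, s4, s5, s7, s8}
Sat(error → (AF ¬done)) = {s1, s2, s3, s4, s5, s7, s8}
Sat(EX (error → (AF ¬done))) = {s : some successor in {s1, s2, s3, s4, s5, s7, s8}} = {s0, s1, s2, s4, s5, s6, s8}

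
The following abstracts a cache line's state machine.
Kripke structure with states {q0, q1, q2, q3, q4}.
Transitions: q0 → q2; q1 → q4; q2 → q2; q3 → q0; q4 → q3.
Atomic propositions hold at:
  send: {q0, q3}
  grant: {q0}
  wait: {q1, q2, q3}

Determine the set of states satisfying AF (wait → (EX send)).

Sat(EX send) = {s : some successor in {q0, q3}} = {q3, q4}
Sat(wait → (EX send)) = {q0, q3, q4}
AF (wait → (EX send)): least fixpoint, start Z0 = {q0, q3, q4}, add states with every successor in Z. Z1 = {q0, q1, q3, q4}; fixed.
Sat(AF (wait → (EX send))) = {q0, q1, q3, q4}

{q0, q1, q3, q4}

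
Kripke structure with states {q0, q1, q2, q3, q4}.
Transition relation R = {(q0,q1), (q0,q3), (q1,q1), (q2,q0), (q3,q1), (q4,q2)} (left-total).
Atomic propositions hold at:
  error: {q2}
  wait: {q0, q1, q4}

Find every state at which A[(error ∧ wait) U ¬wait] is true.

{q2, q3}

Sat(error ∧ wait) = ∅
Sat(¬wait) = {q2, q3}
A[(error ∧ wait) U ¬wait]: least fixpoint, start Z0 = Sat(¬wait) = {q2, q3}, add states in Sat(error ∧ wait) with every successor in Z. Already a fixed point.
Sat(A[(error ∧ wait) U ¬wait]) = {q2, q3}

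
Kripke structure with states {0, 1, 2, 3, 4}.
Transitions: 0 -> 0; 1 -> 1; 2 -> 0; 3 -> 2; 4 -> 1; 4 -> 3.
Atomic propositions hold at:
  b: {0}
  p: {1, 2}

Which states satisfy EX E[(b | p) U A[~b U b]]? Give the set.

{0, 2, 3, 4}

Sat(b | p) = {0, 1, 2}
Sat(~b) = {1, 2, 3, 4}
A[~b U b]: least fixpoint, start Z0 = Sat(b) = {0}, add states in Sat(~b) with every successor in Z. Z1 = {0, 2}; Z2 = {0, 2, 3}; fixed.
Sat(A[~b U b]) = {0, 2, 3}
E[(b | p) U A[~b U b]]: least fixpoint, start Z0 = Sat(A[~b U b]) = {0, 2, 3}, add states in Sat(b | p) with some successor in Z. Already a fixed point.
Sat(E[(b | p) U A[~b U b]]) = {0, 2, 3}
Sat(EX E[(b | p) U A[~b U b]]) = {s : some successor in {0, 2, 3}} = {0, 2, 3, 4}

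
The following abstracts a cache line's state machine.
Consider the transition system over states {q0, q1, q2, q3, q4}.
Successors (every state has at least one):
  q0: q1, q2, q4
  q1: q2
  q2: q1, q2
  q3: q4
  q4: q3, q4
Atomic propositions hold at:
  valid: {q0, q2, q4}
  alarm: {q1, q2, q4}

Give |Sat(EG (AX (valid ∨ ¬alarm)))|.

2

Sat(¬alarm) = {q0, q3}
Sat(valid ∨ ¬alarm) = {q0, q2, q3, q4}
Sat(AX (valid ∨ ¬alarm)) = {s : every successor in {q0, q2, q3, q4}} = {q1, q3, q4}
EG (AX (valid ∨ ¬alarm)): greatest fixpoint, start Z0 = {q1, q3, q4}, keep only states in Sat with some successor in Z. Z1 = {q3, q4}; fixed.
Sat(EG (AX (valid ∨ ¬alarm))) = {q3, q4}
|Sat(EG (AX (valid ∨ ¬alarm)))| = |{q3, q4}| = 2.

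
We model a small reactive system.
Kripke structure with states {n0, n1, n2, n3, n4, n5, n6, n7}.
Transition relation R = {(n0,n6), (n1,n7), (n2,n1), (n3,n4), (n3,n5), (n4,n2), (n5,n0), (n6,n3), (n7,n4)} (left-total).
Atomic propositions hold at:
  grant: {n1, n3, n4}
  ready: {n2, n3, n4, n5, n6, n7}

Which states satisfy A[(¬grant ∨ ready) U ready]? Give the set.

Sat(¬grant) = {n0, n2, n5, n6, n7}
Sat(¬grant ∨ ready) = {n0, n2, n3, n4, n5, n6, n7}
A[(¬grant ∨ ready) U ready]: least fixpoint, start Z0 = Sat(ready) = {n2, n3, n4, n5, n6, n7}, add states in Sat(¬grant ∨ ready) with every successor in Z. Z1 = {n0, n2, n3, n4, n5, n6, n7}; fixed.
Sat(A[(¬grant ∨ ready) U ready]) = {n0, n2, n3, n4, n5, n6, n7}

{n0, n2, n3, n4, n5, n6, n7}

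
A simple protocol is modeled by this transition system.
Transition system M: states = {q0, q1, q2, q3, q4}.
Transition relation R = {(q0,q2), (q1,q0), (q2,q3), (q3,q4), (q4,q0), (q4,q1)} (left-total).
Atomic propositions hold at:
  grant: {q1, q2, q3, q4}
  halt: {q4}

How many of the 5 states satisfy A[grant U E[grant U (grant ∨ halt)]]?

Sat(grant ∨ halt) = {q1, q2, q3, q4}
E[grant U (grant ∨ halt)]: least fixpoint, start Z0 = Sat((grant ∨ halt)) = {q1, q2, q3, q4}, add states in Sat(grant) with some successor in Z. Already a fixed point.
Sat(E[grant U (grant ∨ halt)]) = {q1, q2, q3, q4}
A[grant U E[grant U (grant ∨ halt)]]: least fixpoint, start Z0 = Sat(E[grant U (grant ∨ halt)]) = {q1, q2, q3, q4}, add states in Sat(grant) with every successor in Z. Already a fixed point.
Sat(A[grant U E[grant U (grant ∨ halt)]]) = {q1, q2, q3, q4}
|Sat(A[grant U E[grant U (grant ∨ halt)]])| = |{q1, q2, q3, q4}| = 4.

4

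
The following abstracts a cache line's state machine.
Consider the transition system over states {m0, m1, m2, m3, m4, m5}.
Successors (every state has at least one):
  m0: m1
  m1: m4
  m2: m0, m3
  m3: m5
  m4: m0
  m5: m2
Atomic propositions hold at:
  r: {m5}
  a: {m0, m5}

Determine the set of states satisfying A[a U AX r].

Sat(AX r) = {s : every successor in {m5}} = {m3}
A[a U AX r]: least fixpoint, start Z0 = Sat(AX r) = {m3}, add states in Sat(a) with every successor in Z. Already a fixed point.
Sat(A[a U AX r]) = {m3}

{m3}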